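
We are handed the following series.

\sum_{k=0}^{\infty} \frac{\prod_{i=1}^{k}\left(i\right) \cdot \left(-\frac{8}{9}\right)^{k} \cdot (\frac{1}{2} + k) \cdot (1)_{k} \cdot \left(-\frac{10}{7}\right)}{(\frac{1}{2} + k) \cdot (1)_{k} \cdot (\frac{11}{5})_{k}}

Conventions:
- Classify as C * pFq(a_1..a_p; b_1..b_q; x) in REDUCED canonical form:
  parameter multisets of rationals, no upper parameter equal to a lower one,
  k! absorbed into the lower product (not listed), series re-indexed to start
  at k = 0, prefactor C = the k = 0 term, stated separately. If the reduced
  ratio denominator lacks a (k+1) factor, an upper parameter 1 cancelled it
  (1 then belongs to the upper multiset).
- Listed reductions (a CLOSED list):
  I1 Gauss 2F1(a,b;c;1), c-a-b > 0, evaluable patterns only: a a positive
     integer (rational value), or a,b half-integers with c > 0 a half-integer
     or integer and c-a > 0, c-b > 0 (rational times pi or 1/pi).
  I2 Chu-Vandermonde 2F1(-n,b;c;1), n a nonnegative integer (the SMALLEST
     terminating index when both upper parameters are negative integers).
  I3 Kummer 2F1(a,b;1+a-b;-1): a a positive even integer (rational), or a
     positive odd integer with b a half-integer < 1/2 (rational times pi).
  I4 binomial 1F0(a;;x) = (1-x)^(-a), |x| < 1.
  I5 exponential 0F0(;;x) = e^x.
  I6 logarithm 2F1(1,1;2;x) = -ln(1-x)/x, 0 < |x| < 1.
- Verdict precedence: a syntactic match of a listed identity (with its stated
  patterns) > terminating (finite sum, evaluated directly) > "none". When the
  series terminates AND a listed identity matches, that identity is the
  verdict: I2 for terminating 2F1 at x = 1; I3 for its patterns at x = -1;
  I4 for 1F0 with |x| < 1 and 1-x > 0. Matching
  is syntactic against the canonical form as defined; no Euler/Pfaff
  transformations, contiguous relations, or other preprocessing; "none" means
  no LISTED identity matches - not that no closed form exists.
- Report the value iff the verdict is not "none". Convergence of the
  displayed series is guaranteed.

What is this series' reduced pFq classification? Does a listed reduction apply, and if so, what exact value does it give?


Reduced: x = -\frac{8}{9}, 2F1, upper = {1, 1}, lower = {\frac{11}{5}}, C = -\frac{10}{7}. Verdict: none. No listed pattern accepts 2F1(1, 1; \frac{11}{5}; -\frac{8}{9}).

First insight: t_0 being -\frac{10}{7}, (1)_k (C = -10/7) is k! itself.
Consecutive-term ratio: r(k) = -\frac{8}{9} * (k+1) (k+1) / [(k+\frac{11}{5}) (k+1)] - poly over poly, x = -\frac{8}{9} from leading terms; C = -\frac{10}{7} at k = 0.


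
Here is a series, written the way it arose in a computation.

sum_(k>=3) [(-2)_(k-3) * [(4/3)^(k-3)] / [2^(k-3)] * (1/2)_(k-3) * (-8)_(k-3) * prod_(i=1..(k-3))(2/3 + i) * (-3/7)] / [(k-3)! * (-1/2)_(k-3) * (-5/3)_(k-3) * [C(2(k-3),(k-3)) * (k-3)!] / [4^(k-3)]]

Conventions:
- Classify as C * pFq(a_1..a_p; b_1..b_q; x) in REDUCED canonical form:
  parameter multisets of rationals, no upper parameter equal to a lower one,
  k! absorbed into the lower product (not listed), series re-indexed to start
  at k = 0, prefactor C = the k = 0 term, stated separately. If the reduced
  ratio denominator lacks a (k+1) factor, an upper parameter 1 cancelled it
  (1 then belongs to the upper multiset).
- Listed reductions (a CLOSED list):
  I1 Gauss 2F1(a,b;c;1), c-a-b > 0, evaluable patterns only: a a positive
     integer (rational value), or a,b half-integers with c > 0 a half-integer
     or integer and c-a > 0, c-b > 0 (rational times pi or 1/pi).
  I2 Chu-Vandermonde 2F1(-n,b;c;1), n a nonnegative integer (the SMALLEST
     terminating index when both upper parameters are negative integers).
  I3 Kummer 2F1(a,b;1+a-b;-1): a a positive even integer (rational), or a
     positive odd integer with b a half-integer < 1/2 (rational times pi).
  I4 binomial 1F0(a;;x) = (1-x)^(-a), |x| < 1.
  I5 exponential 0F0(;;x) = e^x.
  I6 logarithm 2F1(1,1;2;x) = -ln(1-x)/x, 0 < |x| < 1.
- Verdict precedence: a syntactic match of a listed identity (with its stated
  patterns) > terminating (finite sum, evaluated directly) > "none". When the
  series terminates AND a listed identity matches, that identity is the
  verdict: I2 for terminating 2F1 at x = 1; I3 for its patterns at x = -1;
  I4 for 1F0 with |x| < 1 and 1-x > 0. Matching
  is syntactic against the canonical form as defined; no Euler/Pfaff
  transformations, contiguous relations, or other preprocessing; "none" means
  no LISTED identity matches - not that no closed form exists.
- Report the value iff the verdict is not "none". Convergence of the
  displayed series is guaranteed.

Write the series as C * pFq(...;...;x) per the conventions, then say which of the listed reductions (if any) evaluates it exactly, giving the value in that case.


At argument 2/3: a 3F2 with upper {-8, -2, 5/3}, lower {-5/3, -1/2}, scaled by C = -3/7. Verdict: terminating (-2 upstairs). 3 nonzero terms in all; added directly. Exact value: 3383/21.

First insight: x = (2/3) and the lower central binomial (prefactor -3/7) hides (1/2)_k.
Adjacent-term ratio: r(k) = (2/3) * (k-8) (k-2) (k+5/3) / [(k-5/3) (k-1/2) (k+1)] ; factor over Q: parameters, x = (2/3), and C = -3/7.


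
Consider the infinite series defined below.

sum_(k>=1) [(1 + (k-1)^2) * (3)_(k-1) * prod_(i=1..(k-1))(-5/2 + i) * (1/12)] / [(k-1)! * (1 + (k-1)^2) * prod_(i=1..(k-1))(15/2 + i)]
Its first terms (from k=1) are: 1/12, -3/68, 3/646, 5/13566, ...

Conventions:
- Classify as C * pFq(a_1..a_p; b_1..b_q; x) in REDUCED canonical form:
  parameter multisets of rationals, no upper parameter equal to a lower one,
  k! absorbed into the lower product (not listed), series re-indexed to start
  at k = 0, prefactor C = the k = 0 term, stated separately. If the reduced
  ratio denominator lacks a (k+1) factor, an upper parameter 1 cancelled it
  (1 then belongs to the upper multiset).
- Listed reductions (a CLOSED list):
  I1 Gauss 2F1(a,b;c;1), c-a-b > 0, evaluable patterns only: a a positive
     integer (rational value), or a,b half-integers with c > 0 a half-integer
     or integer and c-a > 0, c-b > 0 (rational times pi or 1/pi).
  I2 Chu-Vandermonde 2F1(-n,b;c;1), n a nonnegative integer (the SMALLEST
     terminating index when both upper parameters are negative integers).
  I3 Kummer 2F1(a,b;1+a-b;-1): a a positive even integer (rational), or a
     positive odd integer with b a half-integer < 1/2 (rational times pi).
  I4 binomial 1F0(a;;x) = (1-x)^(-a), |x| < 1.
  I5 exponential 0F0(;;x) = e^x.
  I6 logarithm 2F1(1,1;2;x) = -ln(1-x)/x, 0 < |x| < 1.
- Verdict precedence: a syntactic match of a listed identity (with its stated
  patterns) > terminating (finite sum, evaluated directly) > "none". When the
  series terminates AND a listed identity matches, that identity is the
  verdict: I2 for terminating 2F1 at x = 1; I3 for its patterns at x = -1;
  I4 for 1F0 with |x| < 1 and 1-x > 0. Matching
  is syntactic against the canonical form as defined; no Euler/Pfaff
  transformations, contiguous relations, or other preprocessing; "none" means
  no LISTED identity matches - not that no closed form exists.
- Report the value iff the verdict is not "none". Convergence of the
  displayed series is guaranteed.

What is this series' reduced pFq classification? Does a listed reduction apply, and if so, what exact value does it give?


Reduced: x = 1, 2F1, upper = {-3/2, 3}, lower = {17/2}, C = 1/12. Verdict: Gauss (I1, integer-parameter pattern) applies (x = 1: the Gamma ratio telescopes since c-a-b = 7 > 0 and a = 3 in Z>0). Sum: 715/16128.

First insight: t_0 = 1/12 here, and the lower running product (C = 1/12) is a rising factorial.
Adjacent-term ratio: r(k) = 1 * (k-3/2) (k+3) / [(k+17/2) (k+1)] - rational in k, leading ratio 1; with t_0 = 1/12, classification follows.


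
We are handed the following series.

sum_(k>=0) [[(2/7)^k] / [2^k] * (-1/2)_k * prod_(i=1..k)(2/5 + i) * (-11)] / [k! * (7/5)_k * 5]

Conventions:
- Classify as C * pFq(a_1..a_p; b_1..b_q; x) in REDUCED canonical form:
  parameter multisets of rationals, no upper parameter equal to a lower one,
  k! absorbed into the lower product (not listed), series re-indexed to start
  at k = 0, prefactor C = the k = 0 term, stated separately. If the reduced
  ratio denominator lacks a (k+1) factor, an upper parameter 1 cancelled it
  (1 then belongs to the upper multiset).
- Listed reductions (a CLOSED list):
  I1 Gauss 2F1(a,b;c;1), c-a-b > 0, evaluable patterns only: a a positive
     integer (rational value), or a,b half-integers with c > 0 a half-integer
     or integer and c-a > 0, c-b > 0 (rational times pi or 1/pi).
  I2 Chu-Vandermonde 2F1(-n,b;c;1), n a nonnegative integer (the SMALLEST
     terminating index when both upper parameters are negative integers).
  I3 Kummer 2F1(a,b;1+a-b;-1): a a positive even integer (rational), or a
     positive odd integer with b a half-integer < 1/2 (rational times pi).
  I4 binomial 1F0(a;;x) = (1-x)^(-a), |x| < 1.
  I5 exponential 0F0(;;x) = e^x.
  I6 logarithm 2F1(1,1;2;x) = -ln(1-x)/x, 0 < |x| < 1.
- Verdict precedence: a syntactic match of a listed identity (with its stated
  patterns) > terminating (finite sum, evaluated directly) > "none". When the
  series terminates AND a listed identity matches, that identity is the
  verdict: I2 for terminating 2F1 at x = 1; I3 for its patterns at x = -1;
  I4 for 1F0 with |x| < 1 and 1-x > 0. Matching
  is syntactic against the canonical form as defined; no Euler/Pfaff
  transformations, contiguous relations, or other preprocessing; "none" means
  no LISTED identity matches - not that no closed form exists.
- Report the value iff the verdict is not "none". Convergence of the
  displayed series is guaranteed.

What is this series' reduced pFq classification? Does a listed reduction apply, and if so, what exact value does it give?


At argument 1/7: a 1F0 with upper {-1/2}, lower {-}, scaled by C = -11/5. Verdict at x = 1/7: the binomial series (I4) matches (the 1F0 binomial series: exponent 1/2, x = 1/7). Sum: (-11/5) * (6/7)^(1/2).

Structural cue: t_0 = -11/5 here, and the constant factors (C = -11/5, x = 1/7) combine into one prefactor.
Consecutive-term ratio: r(k) = (1/7) * (k-1/2) / [(k+1)] - rational; roots negated = parameters, x = (1/7), C = -11/5.


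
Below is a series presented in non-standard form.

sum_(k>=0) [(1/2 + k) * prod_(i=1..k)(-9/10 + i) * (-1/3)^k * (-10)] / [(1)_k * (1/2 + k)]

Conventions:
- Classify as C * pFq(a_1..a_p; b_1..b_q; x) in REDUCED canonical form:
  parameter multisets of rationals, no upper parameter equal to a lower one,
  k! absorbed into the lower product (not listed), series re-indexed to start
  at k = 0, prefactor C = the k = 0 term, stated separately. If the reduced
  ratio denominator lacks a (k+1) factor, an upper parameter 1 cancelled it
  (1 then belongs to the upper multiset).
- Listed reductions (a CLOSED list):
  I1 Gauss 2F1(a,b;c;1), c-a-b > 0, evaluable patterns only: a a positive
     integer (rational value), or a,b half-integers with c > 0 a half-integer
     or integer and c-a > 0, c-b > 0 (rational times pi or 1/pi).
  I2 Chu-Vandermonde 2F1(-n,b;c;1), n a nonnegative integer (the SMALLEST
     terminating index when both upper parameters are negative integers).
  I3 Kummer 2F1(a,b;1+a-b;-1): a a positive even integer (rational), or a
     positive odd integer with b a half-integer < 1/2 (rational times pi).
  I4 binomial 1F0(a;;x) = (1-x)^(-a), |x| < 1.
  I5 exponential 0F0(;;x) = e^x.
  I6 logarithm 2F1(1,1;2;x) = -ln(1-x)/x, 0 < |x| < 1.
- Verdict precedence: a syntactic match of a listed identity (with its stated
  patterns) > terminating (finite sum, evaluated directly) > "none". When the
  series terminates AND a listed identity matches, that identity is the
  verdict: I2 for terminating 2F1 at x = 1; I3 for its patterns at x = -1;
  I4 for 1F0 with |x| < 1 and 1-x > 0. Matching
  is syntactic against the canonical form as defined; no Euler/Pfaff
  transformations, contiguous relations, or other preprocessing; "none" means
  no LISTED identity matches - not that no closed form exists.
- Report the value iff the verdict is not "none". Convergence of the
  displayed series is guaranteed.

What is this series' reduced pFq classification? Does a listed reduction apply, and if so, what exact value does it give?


Classification (C = -10): 1F0 with upper {1/10}, lower {-}, argument x = -1/3. Verdict: this is the I4 binomial reduction (the 1F0 binomial series: exponent -1/10, x = -1/3). Exact value: (-10) * (4/3)^(-1/10).

Key observation: x = (-1/3) and (1)_k (C = -10) is k! itself.
Adjacent-term ratio: r(k) = (-1/3) * (k+1/10) / [(k+1)] - rational; roots negated = parameters, x = (-1/3), C = -10.


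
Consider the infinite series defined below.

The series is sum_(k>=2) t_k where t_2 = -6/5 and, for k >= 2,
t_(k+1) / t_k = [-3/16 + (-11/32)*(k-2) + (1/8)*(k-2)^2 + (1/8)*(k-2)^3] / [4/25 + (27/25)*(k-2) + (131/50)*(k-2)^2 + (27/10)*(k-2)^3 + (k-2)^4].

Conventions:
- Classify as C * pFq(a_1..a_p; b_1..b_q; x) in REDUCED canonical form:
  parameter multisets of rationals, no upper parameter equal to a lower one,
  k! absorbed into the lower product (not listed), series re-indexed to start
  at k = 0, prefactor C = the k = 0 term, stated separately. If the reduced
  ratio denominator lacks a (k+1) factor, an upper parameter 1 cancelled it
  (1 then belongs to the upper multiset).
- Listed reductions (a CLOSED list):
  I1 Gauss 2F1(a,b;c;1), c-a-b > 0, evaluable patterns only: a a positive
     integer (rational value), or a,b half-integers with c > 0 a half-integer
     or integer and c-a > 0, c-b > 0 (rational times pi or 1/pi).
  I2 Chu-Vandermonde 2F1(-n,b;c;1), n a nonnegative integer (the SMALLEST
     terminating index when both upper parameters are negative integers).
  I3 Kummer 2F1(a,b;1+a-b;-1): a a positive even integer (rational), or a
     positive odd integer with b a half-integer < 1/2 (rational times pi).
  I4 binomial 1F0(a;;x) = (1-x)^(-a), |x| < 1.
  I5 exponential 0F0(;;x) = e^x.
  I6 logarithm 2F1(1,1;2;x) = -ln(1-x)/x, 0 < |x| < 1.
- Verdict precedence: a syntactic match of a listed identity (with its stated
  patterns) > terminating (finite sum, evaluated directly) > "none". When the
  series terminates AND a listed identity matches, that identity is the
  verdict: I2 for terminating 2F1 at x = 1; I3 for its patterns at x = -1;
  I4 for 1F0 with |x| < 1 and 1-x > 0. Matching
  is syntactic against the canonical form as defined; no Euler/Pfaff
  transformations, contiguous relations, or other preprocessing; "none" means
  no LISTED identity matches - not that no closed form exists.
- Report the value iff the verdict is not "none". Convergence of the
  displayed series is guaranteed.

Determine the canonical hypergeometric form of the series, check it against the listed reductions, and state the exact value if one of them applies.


Prefactor -6/5, argument 1/8: 2F2 with upper {-3/2, 2} over lower {2/5, 4/5}. Verdict: none. No listed pattern accepts 2F2(-3/2, 2; 2/5, 4/5; 1/8).

The tell: with t_0 = -6/5, factor the ratio over Q (C = -6/5, x = 1/8): negated roots = parameters.
Ratio: r(k) = (1/8) * (k-3/2) (k+2) / [(k+2/5) (k+4/5) (k+1)] - poly over poly, x = (1/8) from leading terms; C = -6/5 at k = 0.


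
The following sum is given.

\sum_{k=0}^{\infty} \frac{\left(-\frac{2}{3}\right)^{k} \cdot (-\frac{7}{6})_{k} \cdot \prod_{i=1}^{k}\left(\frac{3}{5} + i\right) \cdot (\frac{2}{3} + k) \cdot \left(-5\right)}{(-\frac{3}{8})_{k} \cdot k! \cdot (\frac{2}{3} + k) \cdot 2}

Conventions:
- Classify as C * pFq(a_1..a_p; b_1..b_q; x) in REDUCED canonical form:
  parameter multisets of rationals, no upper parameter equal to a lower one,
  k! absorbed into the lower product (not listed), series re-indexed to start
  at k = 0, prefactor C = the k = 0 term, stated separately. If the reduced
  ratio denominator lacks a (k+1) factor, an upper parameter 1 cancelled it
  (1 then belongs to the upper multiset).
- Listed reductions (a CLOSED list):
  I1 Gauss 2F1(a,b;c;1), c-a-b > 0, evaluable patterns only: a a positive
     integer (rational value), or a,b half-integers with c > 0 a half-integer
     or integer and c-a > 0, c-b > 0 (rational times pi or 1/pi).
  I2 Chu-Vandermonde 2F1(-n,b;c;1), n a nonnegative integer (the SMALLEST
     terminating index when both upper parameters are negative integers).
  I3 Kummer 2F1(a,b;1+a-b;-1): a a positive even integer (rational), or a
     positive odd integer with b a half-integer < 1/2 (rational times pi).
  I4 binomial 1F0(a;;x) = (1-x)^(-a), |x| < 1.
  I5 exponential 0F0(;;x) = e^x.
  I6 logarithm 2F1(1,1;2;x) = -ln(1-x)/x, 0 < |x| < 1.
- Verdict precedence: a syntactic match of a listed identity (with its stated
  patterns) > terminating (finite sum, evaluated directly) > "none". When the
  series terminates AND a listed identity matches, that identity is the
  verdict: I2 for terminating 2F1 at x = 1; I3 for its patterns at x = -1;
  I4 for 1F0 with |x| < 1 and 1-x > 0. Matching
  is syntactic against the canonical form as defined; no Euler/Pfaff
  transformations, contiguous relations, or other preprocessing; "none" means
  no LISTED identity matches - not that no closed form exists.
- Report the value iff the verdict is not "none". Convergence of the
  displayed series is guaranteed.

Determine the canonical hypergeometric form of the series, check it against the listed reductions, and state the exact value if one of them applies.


Classification (C = -\frac{5}{2}): 2F1 with upper {-\frac{7}{6}, \frac{8}{5}}, lower {-\frac{3}{8}}, argument x = -\frac{2}{3}. Verdict: none. A 2F1 with upper {-\frac{7}{6}, \frac{8}{5}} fits none of I1-I6 at x = -\frac{2}{3}; the sum runs forever.

Key step: t_0 being -\frac{5}{2}, k + 2/3 divides numerator and denominator alike; C = -5/2 after cancelling.
Adjacent-term ratio: r(k) = -\frac{2}{3} * (k-\frac{7}{6}) (k+\frac{8}{5}) / [(k-\frac{3}{8}) (k+1)] - rational in k. x = -\frac{2}{3}; t_0 = -\frac{5}{2}; negate the roots.


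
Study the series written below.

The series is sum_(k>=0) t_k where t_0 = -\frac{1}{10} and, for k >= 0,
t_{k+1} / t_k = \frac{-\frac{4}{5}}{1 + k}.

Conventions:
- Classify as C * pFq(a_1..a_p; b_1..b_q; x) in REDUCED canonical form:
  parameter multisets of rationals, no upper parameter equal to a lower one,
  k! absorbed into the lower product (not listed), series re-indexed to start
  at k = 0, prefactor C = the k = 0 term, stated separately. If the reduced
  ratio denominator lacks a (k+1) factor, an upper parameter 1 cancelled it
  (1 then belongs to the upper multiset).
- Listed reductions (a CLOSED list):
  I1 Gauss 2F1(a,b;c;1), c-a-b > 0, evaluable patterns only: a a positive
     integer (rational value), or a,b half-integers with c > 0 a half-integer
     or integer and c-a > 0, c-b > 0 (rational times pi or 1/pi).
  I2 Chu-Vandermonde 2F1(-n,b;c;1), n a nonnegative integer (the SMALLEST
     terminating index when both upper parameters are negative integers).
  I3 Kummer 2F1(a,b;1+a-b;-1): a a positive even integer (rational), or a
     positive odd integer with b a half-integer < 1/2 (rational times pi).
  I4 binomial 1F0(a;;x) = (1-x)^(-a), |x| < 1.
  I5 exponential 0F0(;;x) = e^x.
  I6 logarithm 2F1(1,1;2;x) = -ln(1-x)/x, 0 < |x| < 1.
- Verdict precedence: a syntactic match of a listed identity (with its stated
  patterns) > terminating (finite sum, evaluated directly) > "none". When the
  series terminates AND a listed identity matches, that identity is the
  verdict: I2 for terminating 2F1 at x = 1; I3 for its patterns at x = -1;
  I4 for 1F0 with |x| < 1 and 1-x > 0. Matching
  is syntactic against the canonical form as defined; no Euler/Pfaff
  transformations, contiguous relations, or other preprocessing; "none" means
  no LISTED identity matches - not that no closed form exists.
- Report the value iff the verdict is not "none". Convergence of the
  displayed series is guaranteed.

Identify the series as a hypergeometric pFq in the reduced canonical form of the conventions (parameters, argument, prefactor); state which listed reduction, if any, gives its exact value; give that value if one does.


x = -\frac{4}{5} here; the reduced form reads 0F0, upper {-}, lower {-}, C = -\frac{1}{10}. Verdict: the exponential series (I5) matches (the 0F0 exponential series at x = -\frac{4}{5}). Sum: \left(-\frac{1}{10}\right) \cdot e^{-\frac{4}{5}}.

First insight: with t_0 = -\frac{1}{10}, the expanded ratio factors over Q; C = -1/10, roots give parameters.
Ratio: r(k) = -\frac{4}{5} * 1 / [(k+1)] - rational; roots negated = parameters, x = -\frac{4}{5}, C = -\frac{1}{10}.


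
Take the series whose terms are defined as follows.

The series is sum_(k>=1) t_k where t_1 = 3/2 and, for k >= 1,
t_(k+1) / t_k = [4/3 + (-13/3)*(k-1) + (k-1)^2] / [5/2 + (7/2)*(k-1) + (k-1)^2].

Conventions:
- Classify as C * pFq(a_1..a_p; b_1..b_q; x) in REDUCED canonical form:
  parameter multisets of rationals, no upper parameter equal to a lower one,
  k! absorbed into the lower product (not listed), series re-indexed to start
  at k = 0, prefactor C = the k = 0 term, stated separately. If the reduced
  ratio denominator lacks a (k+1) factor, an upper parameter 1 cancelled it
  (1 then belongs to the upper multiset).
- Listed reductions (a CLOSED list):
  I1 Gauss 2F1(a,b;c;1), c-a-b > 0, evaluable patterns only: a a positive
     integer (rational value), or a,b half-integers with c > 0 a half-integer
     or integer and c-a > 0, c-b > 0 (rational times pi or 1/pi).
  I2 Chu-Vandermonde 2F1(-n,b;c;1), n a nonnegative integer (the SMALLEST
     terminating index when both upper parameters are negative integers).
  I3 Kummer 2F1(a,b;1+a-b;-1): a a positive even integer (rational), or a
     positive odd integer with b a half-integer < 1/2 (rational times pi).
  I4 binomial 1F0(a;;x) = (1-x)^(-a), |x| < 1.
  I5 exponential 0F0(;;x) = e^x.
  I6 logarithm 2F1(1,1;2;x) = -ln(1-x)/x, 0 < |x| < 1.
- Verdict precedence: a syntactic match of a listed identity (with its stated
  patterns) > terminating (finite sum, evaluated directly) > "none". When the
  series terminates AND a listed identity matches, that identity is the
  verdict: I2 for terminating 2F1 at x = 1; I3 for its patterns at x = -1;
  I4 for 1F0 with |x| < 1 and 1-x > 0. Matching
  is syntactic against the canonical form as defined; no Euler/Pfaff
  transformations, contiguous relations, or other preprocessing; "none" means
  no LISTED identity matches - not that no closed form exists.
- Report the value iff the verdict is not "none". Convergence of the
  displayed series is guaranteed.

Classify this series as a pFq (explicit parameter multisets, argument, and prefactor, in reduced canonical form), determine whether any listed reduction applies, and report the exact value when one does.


Prefactor 3/2, argument 1: 2F1 with upper {-4, -1/3} over lower {5/2}. Verdict: the Chu-Vandermonde identity I2 matches (terminating 2F1 at x = 1 with n = 4, b = -1/3, c = 5/2). Value: 11339/5346.

First insight: x = 1 and factor the ratio over Q (C = 3/2, x = 1): negated roots = parameters.
Term ratio: r(k) = 1 * (k-4) (k-1/3) / [(k+5/2) (k+1)] - rational in k. x = 1; t_0 = 3/2; negate the roots.


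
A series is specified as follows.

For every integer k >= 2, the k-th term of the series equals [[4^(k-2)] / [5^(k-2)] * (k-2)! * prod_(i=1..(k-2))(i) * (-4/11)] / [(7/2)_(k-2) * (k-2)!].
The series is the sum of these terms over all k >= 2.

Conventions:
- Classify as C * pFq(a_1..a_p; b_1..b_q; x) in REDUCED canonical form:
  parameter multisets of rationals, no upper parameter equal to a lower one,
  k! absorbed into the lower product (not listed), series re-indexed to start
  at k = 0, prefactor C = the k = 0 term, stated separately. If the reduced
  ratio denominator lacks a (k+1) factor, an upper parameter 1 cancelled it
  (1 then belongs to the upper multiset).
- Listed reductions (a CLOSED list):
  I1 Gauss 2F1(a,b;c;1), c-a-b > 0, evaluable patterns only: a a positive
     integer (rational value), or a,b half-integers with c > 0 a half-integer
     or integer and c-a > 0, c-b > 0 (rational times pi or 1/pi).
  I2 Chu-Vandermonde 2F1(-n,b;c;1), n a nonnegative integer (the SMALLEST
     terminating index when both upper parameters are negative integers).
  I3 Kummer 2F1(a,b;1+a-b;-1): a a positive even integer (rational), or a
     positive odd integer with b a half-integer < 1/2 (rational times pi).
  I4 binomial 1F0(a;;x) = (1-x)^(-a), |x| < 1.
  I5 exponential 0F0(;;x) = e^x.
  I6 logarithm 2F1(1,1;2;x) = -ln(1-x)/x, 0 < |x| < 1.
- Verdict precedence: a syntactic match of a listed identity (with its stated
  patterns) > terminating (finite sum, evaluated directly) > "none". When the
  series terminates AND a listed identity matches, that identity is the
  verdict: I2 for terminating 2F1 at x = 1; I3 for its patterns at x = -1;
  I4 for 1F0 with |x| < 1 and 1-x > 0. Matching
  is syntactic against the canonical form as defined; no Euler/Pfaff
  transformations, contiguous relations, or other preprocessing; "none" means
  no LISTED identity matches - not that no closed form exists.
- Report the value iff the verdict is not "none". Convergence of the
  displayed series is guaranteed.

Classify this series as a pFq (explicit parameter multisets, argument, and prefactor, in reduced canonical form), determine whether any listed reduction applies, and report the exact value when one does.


Classification (C = -4/11): 2F1 with upper {1, 1}, lower {7/2}, argument x = 4/5. Verdict: none - at argument 4/5 the multisets {1, 1} ; {7/2} match no listed identity.

The tell: t_0 = -4/11 here, and the running product (C = -4/11, x = 4/5) telescopes to a rising factorial.
Consecutive-term ratio: r(k) = (4/5) * (k+1) (k+1) / [(k+7/2) (k+1)] ; factor over Q: parameters, x = (4/5), and C = -4/11.


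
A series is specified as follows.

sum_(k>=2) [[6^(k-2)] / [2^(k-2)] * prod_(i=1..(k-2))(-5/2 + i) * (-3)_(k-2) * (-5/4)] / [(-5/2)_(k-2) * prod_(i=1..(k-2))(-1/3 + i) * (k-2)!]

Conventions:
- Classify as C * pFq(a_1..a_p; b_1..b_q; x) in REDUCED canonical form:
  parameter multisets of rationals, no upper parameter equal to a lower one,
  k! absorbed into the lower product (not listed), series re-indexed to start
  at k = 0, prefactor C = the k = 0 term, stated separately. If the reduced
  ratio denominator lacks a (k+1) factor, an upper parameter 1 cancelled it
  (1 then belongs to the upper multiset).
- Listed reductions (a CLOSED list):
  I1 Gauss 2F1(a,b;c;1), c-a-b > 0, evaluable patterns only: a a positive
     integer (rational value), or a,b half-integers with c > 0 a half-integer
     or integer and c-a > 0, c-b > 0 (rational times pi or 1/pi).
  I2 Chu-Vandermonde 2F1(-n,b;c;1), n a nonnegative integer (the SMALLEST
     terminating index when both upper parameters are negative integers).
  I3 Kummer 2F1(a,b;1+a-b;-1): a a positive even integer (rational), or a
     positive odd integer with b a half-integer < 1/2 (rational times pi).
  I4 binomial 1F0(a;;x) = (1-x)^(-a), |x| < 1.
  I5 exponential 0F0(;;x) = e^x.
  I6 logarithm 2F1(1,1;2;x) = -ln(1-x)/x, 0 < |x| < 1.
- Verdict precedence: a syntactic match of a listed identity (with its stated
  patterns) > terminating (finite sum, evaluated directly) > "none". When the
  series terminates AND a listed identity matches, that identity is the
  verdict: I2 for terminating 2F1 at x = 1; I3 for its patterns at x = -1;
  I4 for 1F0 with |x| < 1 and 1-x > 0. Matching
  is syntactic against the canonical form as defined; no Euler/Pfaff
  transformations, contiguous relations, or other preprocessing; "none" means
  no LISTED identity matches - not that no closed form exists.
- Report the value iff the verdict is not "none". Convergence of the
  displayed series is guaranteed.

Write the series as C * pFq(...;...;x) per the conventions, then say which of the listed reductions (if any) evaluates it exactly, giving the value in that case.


At argument 3: a 2F2 with upper {-3, -3/2}, lower {-5/2, 2/3}, scaled by C = -5/4. Verdict: terminating - the sum ends at index 3 because -3 is a negative integer; exact evaluation follows. Value: 167/320.

First insight: from the first term -5/4: the lower running product (prefactor -5/4) is a rising factorial.
Adjacent-term ratio: r(k) = 3 * (k-3) (k-3/2) / [(k-5/2) (k+2/3) (k+1)] - rational in k, leading ratio 3; with t_0 = -5/4, classification follows.


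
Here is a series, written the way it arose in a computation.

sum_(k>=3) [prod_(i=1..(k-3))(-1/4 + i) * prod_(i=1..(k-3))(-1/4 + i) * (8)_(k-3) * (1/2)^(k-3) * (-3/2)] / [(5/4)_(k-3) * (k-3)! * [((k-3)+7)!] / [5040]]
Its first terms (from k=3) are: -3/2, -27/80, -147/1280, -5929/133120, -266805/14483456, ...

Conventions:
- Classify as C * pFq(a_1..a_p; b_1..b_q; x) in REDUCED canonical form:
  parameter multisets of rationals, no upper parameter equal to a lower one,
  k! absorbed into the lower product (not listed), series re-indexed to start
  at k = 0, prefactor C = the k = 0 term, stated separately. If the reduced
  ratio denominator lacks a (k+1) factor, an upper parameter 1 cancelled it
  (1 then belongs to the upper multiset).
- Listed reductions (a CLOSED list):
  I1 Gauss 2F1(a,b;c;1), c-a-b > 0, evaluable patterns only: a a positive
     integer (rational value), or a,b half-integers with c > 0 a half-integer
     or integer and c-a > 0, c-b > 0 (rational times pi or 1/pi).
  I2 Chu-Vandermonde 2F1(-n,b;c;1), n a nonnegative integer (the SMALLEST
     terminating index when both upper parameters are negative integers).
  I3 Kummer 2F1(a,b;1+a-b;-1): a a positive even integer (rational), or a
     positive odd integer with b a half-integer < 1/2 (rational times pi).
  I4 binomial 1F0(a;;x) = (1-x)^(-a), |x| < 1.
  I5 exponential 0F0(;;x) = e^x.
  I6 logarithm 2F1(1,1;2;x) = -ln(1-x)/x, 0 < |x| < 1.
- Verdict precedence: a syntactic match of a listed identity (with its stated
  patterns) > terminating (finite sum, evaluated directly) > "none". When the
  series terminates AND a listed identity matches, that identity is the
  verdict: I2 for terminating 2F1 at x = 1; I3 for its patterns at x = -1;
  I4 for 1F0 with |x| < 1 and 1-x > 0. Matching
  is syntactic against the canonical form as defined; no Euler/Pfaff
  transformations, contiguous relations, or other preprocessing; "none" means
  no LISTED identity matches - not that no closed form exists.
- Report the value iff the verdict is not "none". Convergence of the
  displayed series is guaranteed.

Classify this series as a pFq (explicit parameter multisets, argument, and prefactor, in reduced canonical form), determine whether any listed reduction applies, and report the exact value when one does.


At argument 1/2: a 2F1 with upper {3/4, 3/4}, lower {5/4}, scaled by C = -3/2. Verdict: none (x = 1/2): each listed identity misses the multisets {3/4, 3/4} ; {5/4}.

Structural cue: with t_0 = -3/2, the parameter 8 appears in both the upper and lower lists and cancels.
Ratio: r(k) = (1/2) * (k+3/4) (k+3/4) / [(k+5/4) (k+1)] ; factor over Q: parameters, x = (1/2), and C = -3/2.


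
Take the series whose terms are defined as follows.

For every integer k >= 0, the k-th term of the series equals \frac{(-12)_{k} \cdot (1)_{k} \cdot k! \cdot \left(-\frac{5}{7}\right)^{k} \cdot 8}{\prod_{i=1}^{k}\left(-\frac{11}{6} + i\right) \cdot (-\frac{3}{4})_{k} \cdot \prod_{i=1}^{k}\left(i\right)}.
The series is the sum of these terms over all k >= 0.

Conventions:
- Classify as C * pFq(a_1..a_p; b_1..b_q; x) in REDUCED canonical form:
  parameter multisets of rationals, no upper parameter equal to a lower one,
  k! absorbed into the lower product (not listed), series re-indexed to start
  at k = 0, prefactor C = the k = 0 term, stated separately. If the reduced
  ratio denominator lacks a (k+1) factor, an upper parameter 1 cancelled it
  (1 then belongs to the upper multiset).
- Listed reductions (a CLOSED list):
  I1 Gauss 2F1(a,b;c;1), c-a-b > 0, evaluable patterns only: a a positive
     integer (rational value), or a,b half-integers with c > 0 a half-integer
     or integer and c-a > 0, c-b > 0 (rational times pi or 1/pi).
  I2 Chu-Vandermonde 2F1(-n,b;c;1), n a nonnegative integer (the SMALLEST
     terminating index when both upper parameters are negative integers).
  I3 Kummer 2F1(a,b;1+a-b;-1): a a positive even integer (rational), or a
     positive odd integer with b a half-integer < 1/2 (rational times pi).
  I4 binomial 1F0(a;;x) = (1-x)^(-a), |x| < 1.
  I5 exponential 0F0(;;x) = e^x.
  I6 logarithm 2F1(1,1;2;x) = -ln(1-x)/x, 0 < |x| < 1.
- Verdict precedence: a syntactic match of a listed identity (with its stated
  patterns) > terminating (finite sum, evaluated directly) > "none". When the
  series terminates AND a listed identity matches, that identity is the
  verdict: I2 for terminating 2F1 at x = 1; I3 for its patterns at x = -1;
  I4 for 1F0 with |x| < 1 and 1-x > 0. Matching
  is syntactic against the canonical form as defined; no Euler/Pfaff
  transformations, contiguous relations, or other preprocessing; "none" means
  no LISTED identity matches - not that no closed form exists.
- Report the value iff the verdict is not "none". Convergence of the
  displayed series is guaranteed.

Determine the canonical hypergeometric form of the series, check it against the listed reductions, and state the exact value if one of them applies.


Classification (C = 8): 3F2 with upper {-12, 1, 1}, lower {-\frac{5}{6}, -\frac{3}{4}}, argument x = -\frac{5}{7}. Verdict: terminating - upper -12 stops the sum at k = 12; the 13 terms are added exactly. Its exact value is \frac{320217093044072154484698647007987448}{4900124046518337895043191679}.

Structural cue: t_0 being 8, the factorial ratio (C = 8, x = -5/7) (k+a-1)!/(a-1)! is a rising factorial (a)_k.
Step ratio: r(k) = -\frac{5}{7} * (k-12) (k+1) (k+1) / [(k-\frac{5}{6}) (k-\frac{3}{4}) (k+1)] - rational in k. x = -\frac{5}{7}; t_0 = 8; negate the roots.


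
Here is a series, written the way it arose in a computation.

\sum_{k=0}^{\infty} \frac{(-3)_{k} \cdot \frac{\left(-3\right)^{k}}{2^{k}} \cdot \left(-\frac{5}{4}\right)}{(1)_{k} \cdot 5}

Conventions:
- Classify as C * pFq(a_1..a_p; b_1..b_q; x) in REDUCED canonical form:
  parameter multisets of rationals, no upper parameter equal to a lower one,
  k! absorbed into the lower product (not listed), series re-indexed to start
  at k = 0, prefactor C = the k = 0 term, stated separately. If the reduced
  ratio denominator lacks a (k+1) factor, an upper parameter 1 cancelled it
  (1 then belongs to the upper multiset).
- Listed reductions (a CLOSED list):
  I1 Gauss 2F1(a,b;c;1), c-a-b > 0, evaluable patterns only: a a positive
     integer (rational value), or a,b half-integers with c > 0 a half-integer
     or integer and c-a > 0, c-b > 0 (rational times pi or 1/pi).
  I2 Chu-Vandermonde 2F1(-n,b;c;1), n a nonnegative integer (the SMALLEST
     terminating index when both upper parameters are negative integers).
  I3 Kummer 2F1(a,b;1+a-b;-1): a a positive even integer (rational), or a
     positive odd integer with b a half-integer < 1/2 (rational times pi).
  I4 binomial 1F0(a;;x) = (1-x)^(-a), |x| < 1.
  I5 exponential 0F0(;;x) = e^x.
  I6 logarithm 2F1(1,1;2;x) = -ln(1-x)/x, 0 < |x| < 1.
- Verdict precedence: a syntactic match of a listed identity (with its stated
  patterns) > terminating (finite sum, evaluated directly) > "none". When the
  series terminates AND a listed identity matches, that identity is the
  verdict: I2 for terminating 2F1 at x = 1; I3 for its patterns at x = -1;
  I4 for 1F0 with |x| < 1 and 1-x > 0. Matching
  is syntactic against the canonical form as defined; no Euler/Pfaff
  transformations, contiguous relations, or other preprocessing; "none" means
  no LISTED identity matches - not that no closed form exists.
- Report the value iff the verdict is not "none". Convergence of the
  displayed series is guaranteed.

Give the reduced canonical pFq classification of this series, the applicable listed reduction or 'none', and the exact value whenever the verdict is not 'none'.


Canonical form: C = -\frac{1}{4} times 1F0 with upper {-3}, lower {-}, x = -\frac{3}{2}. Verdict: terminating. With -3 upstairs the series is a 4-term polynomial sum; evaluated term by term. Value: -\frac{125}{32}.

First insight: with t_0 = -\frac{1}{4}, the constant factors (prefactor -1/4) combine into one prefactor.
Consecutive-term ratio: r(k) = -\frac{3}{2} * (k-3) / [(k+1)] ; factor over Q: parameters, x = -\frac{3}{2}, and C = -\frac{1}{4}.


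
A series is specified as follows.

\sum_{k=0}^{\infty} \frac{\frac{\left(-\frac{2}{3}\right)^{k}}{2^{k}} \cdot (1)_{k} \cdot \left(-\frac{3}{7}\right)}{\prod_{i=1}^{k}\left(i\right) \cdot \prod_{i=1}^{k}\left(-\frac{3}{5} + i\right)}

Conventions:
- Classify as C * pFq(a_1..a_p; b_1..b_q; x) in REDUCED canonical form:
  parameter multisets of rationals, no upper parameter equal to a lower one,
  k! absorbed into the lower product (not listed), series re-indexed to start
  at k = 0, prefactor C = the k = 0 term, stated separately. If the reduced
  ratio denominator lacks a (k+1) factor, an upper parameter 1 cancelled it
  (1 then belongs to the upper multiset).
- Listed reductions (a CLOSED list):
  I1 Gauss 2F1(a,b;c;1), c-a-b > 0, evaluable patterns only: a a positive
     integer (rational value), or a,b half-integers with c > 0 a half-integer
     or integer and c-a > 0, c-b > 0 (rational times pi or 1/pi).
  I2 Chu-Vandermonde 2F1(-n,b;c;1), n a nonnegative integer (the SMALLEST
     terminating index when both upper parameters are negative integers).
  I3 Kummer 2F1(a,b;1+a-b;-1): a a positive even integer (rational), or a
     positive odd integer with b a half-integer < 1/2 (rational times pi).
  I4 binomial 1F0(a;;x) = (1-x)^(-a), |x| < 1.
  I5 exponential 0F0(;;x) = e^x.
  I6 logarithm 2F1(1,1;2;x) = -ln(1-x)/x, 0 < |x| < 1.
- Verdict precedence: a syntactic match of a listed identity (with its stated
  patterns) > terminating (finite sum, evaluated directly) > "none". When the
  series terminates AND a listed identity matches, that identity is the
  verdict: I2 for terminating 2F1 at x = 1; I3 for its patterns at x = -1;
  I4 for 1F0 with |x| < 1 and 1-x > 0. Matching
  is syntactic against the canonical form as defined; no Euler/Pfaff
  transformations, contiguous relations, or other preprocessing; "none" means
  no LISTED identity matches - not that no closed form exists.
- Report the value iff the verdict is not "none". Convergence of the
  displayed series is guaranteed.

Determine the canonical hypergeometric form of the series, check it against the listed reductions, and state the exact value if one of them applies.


Key step: from the first term -\frac{3}{7}: the lower running product (C = -3/7, x = -1/3) is a rising factorial.
Step ratio: r(k) = -\frac{1}{3} * (k+1) / [(k+\frac{2}{5}) (k+1)] ; factor over Q: parameters, x = -\frac{1}{3}, and C = -\frac{3}{7}.

At argument -\frac{1}{3}: a 1F1 with upper {1}, lower {\frac{2}{5}}, scaled by C = -\frac{3}{7}. Verdict: none - at argument -\frac{1}{3} the multisets {1} ; {\frac{2}{5}} match no listed identity.


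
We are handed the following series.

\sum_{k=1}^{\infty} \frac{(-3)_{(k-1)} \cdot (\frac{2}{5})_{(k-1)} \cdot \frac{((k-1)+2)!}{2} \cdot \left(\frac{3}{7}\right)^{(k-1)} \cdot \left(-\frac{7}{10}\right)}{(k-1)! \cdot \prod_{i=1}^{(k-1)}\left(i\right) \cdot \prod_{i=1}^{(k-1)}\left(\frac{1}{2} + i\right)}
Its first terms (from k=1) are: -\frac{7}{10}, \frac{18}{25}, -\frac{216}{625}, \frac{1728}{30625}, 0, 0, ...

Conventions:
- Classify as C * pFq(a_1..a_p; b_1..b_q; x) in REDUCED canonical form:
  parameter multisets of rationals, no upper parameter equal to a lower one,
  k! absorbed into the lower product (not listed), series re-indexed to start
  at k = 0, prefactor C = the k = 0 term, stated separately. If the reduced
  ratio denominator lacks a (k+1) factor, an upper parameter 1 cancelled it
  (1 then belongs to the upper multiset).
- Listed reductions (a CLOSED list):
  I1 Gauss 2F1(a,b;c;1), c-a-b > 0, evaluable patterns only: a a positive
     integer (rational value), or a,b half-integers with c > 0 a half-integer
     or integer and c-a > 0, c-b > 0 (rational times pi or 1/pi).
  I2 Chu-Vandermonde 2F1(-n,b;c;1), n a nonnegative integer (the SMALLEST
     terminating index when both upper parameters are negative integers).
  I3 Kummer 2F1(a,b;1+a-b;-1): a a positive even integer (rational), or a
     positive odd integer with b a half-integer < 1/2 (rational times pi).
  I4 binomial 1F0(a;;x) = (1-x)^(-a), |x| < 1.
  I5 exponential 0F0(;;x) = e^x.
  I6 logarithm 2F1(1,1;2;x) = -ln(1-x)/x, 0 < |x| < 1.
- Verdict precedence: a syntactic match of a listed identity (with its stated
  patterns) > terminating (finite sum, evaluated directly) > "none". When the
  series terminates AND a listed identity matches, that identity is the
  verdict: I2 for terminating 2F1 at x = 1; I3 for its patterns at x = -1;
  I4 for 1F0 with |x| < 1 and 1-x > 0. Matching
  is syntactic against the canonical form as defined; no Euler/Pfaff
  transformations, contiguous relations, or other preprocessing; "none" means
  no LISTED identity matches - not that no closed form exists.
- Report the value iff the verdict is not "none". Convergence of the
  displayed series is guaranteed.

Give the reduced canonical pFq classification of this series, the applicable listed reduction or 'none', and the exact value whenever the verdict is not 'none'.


Prefactor -\frac{7}{10}, argument \frac{3}{7}: 3F2 with upper {-3, \frac{2}{5}, 3} over lower {1, \frac{3}{2}}. Verdict: terminating - upper -3 stops the sum at k = 3; the 4 terms are added exactly. Its exact value is -\frac{16487}{61250}.

First insight: t_0 being -\frac{7}{10}, the factorial ratio (prefactor -7/10) (k+a-1)!/(a-1)! is a rising factorial (a)_k.
Adjacent-term ratio: r(k) = \frac{3}{7} * (k-3) (k+\frac{2}{5}) (k+3) / [(k+1) (k+\frac{3}{2}) (k+1)] - rational in k, leading ratio \frac{3}{7}; with t_0 = -\frac{7}{10}, classification follows.
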